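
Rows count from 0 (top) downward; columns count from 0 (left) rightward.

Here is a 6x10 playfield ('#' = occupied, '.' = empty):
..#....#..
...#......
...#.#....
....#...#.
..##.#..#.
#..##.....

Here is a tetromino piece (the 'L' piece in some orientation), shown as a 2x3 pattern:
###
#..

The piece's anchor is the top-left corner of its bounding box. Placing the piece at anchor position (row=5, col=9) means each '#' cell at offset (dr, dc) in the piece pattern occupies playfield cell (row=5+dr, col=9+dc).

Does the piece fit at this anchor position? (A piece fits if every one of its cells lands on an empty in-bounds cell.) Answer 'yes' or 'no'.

Check each piece cell at anchor (5, 9):
  offset (0,0) -> (5,9): empty -> OK
  offset (0,1) -> (5,10): out of bounds -> FAIL
  offset (0,2) -> (5,11): out of bounds -> FAIL
  offset (1,0) -> (6,9): out of bounds -> FAIL
All cells valid: no

Answer: no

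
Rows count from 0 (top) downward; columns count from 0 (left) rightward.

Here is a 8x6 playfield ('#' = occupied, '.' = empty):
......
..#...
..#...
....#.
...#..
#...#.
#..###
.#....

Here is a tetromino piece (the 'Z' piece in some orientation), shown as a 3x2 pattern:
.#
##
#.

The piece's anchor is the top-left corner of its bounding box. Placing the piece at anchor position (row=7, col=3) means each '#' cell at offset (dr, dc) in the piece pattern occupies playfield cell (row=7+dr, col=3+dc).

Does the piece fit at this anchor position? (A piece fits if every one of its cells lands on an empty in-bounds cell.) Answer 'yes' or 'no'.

Answer: no

Derivation:
Check each piece cell at anchor (7, 3):
  offset (0,1) -> (7,4): empty -> OK
  offset (1,0) -> (8,3): out of bounds -> FAIL
  offset (1,1) -> (8,4): out of bounds -> FAIL
  offset (2,0) -> (9,3): out of bounds -> FAIL
All cells valid: no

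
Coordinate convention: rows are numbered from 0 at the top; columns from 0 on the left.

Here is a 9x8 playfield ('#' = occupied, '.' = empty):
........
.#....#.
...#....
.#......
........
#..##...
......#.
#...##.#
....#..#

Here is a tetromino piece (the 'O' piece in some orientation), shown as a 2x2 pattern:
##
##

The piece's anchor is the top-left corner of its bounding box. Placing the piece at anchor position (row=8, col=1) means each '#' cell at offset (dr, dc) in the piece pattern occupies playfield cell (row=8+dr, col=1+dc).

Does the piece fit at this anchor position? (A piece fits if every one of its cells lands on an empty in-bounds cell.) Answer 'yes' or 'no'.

Answer: no

Derivation:
Check each piece cell at anchor (8, 1):
  offset (0,0) -> (8,1): empty -> OK
  offset (0,1) -> (8,2): empty -> OK
  offset (1,0) -> (9,1): out of bounds -> FAIL
  offset (1,1) -> (9,2): out of bounds -> FAIL
All cells valid: no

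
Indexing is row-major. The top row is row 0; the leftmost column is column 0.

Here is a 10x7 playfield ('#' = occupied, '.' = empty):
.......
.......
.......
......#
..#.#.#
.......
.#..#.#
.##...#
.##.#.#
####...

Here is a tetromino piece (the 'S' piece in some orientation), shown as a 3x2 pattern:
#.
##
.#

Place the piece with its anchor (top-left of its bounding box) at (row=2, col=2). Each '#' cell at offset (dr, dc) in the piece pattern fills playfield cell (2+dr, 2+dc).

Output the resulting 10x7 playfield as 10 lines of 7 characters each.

Fill (2+0,2+0) = (2,2)
Fill (2+1,2+0) = (3,2)
Fill (2+1,2+1) = (3,3)
Fill (2+2,2+1) = (4,3)

Answer: .......
.......
..#....
..##..#
..###.#
.......
.#..#.#
.##...#
.##.#.#
####...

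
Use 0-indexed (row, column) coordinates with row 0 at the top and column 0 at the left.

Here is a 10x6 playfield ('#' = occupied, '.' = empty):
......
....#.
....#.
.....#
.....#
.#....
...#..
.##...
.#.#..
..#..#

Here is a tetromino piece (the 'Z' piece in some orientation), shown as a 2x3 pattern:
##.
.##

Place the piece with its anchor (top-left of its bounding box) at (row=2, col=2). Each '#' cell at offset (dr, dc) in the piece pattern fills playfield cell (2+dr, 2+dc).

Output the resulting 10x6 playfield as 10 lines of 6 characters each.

Answer: ......
....#.
..###.
...###
.....#
.#....
...#..
.##...
.#.#..
..#..#

Derivation:
Fill (2+0,2+0) = (2,2)
Fill (2+0,2+1) = (2,3)
Fill (2+1,2+1) = (3,3)
Fill (2+1,2+2) = (3,4)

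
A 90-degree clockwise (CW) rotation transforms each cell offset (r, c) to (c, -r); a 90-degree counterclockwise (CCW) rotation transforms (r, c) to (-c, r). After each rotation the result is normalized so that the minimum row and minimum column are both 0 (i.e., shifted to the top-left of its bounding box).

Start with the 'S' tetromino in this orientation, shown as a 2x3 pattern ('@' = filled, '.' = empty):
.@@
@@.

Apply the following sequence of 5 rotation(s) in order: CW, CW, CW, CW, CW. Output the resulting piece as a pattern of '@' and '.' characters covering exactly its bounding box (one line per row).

Answer: @.
@@
.@

Derivation:
Start:
.@@
@@.
After rotation 1 (CW):
@.
@@
.@
After rotation 2 (CW):
.@@
@@.
After rotation 3 (CW):
@.
@@
.@
After rotation 4 (CW):
.@@
@@.
After rotation 5 (CW):
@.
@@
.@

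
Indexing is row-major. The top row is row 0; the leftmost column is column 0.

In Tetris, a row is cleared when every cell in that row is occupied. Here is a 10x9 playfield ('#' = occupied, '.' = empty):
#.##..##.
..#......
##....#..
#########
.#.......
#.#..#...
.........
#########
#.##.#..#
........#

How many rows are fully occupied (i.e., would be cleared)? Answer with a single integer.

Check each row:
  row 0: 4 empty cells -> not full
  row 1: 8 empty cells -> not full
  row 2: 6 empty cells -> not full
  row 3: 0 empty cells -> FULL (clear)
  row 4: 8 empty cells -> not full
  row 5: 6 empty cells -> not full
  row 6: 9 empty cells -> not full
  row 7: 0 empty cells -> FULL (clear)
  row 8: 4 empty cells -> not full
  row 9: 8 empty cells -> not full
Total rows cleared: 2

Answer: 2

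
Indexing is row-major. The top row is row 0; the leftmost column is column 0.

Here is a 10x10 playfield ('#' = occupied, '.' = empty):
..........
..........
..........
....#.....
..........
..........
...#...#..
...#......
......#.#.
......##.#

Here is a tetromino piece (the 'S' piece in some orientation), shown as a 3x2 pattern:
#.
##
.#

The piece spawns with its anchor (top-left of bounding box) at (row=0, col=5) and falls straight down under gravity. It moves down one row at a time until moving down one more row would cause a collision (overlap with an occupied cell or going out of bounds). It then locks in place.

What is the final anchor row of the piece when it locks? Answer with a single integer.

Answer: 5

Derivation:
Spawn at (row=0, col=5). Try each row:
  row 0: fits
  row 1: fits
  row 2: fits
  row 3: fits
  row 4: fits
  row 5: fits
  row 6: blocked -> lock at row 5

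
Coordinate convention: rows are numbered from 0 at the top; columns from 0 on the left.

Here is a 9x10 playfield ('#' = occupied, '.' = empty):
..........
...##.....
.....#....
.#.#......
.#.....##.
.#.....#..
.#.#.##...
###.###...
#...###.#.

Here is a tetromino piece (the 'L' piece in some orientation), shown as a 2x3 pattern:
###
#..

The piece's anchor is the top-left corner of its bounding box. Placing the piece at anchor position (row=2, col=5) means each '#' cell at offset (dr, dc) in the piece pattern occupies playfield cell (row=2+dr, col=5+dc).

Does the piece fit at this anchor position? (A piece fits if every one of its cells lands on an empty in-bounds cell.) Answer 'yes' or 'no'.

Check each piece cell at anchor (2, 5):
  offset (0,0) -> (2,5): occupied ('#') -> FAIL
  offset (0,1) -> (2,6): empty -> OK
  offset (0,2) -> (2,7): empty -> OK
  offset (1,0) -> (3,5): empty -> OK
All cells valid: no

Answer: no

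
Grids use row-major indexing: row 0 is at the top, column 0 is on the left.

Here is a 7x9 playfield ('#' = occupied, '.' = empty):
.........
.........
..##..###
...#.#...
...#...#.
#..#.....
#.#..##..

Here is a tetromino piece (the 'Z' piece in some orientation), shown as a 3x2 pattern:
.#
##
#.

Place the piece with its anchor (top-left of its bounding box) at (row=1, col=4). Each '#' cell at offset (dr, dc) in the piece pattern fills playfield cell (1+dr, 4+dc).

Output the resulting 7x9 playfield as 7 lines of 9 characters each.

Fill (1+0,4+1) = (1,5)
Fill (1+1,4+0) = (2,4)
Fill (1+1,4+1) = (2,5)
Fill (1+2,4+0) = (3,4)

Answer: .........
.....#...
..#######
...###...
...#...#.
#..#.....
#.#..##..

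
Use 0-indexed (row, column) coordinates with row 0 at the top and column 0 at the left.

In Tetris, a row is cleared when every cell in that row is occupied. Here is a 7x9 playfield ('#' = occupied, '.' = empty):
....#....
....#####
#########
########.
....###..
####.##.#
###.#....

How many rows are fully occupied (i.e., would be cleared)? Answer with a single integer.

Check each row:
  row 0: 8 empty cells -> not full
  row 1: 4 empty cells -> not full
  row 2: 0 empty cells -> FULL (clear)
  row 3: 1 empty cell -> not full
  row 4: 6 empty cells -> not full
  row 5: 2 empty cells -> not full
  row 6: 5 empty cells -> not full
Total rows cleared: 1

Answer: 1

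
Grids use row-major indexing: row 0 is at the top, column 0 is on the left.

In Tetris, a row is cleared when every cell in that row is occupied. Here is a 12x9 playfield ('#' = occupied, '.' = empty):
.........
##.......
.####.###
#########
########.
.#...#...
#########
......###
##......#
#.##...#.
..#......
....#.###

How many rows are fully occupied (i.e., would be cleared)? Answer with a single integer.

Check each row:
  row 0: 9 empty cells -> not full
  row 1: 7 empty cells -> not full
  row 2: 2 empty cells -> not full
  row 3: 0 empty cells -> FULL (clear)
  row 4: 1 empty cell -> not full
  row 5: 7 empty cells -> not full
  row 6: 0 empty cells -> FULL (clear)
  row 7: 6 empty cells -> not full
  row 8: 6 empty cells -> not full
  row 9: 5 empty cells -> not full
  row 10: 8 empty cells -> not full
  row 11: 5 empty cells -> not full
Total rows cleared: 2

Answer: 2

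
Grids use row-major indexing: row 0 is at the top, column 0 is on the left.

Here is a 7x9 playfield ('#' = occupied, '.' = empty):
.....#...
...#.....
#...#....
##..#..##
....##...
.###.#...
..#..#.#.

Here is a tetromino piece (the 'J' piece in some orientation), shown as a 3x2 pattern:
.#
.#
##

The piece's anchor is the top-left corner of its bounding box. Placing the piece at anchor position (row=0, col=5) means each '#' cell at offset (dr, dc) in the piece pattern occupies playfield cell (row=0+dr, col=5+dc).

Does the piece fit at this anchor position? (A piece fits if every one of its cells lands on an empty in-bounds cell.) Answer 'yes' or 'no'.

Check each piece cell at anchor (0, 5):
  offset (0,1) -> (0,6): empty -> OK
  offset (1,1) -> (1,6): empty -> OK
  offset (2,0) -> (2,5): empty -> OK
  offset (2,1) -> (2,6): empty -> OK
All cells valid: yes

Answer: yes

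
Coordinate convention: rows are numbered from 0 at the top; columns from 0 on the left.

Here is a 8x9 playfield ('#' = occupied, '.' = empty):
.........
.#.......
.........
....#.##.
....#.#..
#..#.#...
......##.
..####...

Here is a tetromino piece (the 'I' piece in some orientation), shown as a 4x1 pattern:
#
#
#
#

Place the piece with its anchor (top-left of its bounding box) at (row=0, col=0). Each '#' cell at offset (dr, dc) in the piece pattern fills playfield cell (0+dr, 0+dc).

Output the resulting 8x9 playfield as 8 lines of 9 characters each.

Answer: #........
##.......
#........
#...#.##.
....#.#..
#..#.#...
......##.
..####...

Derivation:
Fill (0+0,0+0) = (0,0)
Fill (0+1,0+0) = (1,0)
Fill (0+2,0+0) = (2,0)
Fill (0+3,0+0) = (3,0)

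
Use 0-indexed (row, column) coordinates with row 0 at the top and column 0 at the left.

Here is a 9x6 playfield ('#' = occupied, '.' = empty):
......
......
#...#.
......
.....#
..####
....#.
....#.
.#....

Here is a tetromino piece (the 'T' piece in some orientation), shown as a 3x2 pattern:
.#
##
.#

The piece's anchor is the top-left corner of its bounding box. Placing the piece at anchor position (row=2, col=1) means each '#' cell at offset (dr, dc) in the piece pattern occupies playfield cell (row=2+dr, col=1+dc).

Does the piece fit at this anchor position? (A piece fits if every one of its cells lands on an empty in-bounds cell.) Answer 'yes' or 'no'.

Answer: yes

Derivation:
Check each piece cell at anchor (2, 1):
  offset (0,1) -> (2,2): empty -> OK
  offset (1,0) -> (3,1): empty -> OK
  offset (1,1) -> (3,2): empty -> OK
  offset (2,1) -> (4,2): empty -> OK
All cells valid: yes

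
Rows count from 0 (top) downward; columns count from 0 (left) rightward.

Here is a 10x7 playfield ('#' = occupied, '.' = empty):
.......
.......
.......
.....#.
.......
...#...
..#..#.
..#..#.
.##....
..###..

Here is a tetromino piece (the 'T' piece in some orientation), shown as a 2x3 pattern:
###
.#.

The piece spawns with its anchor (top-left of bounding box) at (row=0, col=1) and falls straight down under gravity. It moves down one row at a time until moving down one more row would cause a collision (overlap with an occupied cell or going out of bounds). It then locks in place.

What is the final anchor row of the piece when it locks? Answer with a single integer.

Spawn at (row=0, col=1). Try each row:
  row 0: fits
  row 1: fits
  row 2: fits
  row 3: fits
  row 4: fits
  row 5: blocked -> lock at row 4

Answer: 4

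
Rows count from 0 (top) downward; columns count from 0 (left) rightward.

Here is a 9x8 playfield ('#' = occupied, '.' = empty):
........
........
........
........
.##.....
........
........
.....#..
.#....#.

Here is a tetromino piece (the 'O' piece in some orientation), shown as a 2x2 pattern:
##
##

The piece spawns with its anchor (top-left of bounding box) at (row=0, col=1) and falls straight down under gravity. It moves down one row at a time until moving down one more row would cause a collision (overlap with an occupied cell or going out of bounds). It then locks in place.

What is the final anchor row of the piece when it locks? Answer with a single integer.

Answer: 2

Derivation:
Spawn at (row=0, col=1). Try each row:
  row 0: fits
  row 1: fits
  row 2: fits
  row 3: blocked -> lock at row 2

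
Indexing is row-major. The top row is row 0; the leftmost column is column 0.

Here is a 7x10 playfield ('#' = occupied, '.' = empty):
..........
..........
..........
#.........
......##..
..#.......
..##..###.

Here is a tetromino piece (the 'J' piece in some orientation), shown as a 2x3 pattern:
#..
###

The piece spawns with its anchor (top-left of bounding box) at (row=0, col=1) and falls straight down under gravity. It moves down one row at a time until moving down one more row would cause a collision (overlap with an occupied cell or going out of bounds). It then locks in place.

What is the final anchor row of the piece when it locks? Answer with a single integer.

Answer: 3

Derivation:
Spawn at (row=0, col=1). Try each row:
  row 0: fits
  row 1: fits
  row 2: fits
  row 3: fits
  row 4: blocked -> lock at row 3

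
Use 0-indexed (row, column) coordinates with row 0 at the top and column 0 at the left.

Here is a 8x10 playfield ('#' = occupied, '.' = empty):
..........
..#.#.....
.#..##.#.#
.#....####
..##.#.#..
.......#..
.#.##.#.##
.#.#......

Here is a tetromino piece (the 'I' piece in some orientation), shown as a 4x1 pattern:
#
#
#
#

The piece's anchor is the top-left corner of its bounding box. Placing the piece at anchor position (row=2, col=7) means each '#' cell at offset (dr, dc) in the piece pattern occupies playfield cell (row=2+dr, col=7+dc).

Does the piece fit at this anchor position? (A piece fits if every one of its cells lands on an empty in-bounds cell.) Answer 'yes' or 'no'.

Answer: no

Derivation:
Check each piece cell at anchor (2, 7):
  offset (0,0) -> (2,7): occupied ('#') -> FAIL
  offset (1,0) -> (3,7): occupied ('#') -> FAIL
  offset (2,0) -> (4,7): occupied ('#') -> FAIL
  offset (3,0) -> (5,7): occupied ('#') -> FAIL
All cells valid: no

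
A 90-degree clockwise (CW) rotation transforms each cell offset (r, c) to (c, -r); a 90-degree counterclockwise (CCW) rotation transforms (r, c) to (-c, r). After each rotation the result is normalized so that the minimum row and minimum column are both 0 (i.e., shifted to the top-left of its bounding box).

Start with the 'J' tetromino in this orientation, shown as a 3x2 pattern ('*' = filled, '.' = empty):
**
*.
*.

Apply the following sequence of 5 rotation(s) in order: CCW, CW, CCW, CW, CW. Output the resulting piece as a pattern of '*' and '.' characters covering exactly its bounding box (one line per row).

Start:
**
*.
*.
After rotation 1 (CCW):
*..
***
After rotation 2 (CW):
**
*.
*.
After rotation 3 (CCW):
*..
***
After rotation 4 (CW):
**
*.
*.
After rotation 5 (CW):
***
..*

Answer: ***
..*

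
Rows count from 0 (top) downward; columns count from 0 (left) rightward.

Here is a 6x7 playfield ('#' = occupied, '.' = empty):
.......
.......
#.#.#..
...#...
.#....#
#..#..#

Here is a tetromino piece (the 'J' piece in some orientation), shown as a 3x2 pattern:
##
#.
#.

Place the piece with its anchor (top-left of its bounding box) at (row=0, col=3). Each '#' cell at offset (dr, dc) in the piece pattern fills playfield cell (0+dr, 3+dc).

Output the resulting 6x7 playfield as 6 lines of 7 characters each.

Answer: ...##..
...#...
#.###..
...#...
.#....#
#..#..#

Derivation:
Fill (0+0,3+0) = (0,3)
Fill (0+0,3+1) = (0,4)
Fill (0+1,3+0) = (1,3)
Fill (0+2,3+0) = (2,3)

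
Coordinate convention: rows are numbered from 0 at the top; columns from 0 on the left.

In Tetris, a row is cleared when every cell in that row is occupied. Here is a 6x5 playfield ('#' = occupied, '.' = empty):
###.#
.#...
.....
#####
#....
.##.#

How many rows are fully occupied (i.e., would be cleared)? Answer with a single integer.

Answer: 1

Derivation:
Check each row:
  row 0: 1 empty cell -> not full
  row 1: 4 empty cells -> not full
  row 2: 5 empty cells -> not full
  row 3: 0 empty cells -> FULL (clear)
  row 4: 4 empty cells -> not full
  row 5: 2 empty cells -> not full
Total rows cleared: 1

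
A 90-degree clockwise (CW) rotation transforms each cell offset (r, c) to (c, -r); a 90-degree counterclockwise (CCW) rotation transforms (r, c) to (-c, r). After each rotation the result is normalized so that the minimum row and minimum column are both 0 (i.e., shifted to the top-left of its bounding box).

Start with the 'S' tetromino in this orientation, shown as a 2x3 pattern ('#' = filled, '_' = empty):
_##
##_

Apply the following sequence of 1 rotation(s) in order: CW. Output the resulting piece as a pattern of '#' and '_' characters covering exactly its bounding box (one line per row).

Start:
_##
##_
After rotation 1 (CW):
#_
##
_#

Answer: #_
##
_#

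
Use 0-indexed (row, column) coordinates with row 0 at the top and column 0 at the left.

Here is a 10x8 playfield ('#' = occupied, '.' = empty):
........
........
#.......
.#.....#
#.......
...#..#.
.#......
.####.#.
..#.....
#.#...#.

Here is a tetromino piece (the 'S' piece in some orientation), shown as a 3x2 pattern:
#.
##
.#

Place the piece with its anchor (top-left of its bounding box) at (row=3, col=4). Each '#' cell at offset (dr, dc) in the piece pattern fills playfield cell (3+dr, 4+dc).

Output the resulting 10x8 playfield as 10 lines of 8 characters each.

Fill (3+0,4+0) = (3,4)
Fill (3+1,4+0) = (4,4)
Fill (3+1,4+1) = (4,5)
Fill (3+2,4+1) = (5,5)

Answer: ........
........
#.......
.#..#..#
#...##..
...#.##.
.#......
.####.#.
..#.....
#.#...#.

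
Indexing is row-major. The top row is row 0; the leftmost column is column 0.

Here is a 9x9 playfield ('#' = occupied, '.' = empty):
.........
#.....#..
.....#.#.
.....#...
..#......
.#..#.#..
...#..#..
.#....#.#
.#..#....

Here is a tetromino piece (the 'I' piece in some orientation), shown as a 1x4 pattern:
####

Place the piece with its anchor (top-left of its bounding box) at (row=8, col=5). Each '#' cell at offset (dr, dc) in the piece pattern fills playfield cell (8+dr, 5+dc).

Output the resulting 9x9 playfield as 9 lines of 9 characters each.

Answer: .........
#.....#..
.....#.#.
.....#...
..#......
.#..#.#..
...#..#..
.#....#.#
.#..#####

Derivation:
Fill (8+0,5+0) = (8,5)
Fill (8+0,5+1) = (8,6)
Fill (8+0,5+2) = (8,7)
Fill (8+0,5+3) = (8,8)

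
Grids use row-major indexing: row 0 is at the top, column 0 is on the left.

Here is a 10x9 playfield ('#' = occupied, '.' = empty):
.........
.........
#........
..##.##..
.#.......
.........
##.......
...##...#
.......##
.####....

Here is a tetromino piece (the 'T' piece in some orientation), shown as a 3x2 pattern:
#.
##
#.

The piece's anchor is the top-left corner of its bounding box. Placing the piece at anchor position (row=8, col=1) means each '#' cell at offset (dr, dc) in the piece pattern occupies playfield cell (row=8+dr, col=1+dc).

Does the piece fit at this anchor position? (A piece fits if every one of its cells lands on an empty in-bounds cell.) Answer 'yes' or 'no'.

Answer: no

Derivation:
Check each piece cell at anchor (8, 1):
  offset (0,0) -> (8,1): empty -> OK
  offset (1,0) -> (9,1): occupied ('#') -> FAIL
  offset (1,1) -> (9,2): occupied ('#') -> FAIL
  offset (2,0) -> (10,1): out of bounds -> FAIL
All cells valid: no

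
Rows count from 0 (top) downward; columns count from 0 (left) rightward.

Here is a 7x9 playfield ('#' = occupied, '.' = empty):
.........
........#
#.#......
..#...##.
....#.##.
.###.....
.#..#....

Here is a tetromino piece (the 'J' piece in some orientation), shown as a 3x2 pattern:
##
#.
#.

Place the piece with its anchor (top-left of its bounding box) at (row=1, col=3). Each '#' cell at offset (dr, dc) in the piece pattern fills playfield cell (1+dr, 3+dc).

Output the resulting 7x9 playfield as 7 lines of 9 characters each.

Fill (1+0,3+0) = (1,3)
Fill (1+0,3+1) = (1,4)
Fill (1+1,3+0) = (2,3)
Fill (1+2,3+0) = (3,3)

Answer: .........
...##...#
#.##.....
..##..##.
....#.##.
.###.....
.#..#....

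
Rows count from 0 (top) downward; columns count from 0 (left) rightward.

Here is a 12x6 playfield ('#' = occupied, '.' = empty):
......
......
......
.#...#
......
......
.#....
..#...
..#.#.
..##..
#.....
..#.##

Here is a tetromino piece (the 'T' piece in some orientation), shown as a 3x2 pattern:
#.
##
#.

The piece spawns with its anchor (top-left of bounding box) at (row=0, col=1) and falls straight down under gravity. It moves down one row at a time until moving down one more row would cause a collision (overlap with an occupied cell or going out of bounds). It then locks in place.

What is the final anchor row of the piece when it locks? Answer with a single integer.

Spawn at (row=0, col=1). Try each row:
  row 0: fits
  row 1: blocked -> lock at row 0

Answer: 0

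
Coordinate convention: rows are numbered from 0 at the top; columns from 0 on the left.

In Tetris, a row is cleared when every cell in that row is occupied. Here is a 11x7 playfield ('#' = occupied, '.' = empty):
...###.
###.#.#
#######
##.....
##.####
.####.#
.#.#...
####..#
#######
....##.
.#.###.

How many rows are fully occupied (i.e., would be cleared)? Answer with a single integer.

Check each row:
  row 0: 4 empty cells -> not full
  row 1: 2 empty cells -> not full
  row 2: 0 empty cells -> FULL (clear)
  row 3: 5 empty cells -> not full
  row 4: 1 empty cell -> not full
  row 5: 2 empty cells -> not full
  row 6: 5 empty cells -> not full
  row 7: 2 empty cells -> not full
  row 8: 0 empty cells -> FULL (clear)
  row 9: 5 empty cells -> not full
  row 10: 3 empty cells -> not full
Total rows cleared: 2

Answer: 2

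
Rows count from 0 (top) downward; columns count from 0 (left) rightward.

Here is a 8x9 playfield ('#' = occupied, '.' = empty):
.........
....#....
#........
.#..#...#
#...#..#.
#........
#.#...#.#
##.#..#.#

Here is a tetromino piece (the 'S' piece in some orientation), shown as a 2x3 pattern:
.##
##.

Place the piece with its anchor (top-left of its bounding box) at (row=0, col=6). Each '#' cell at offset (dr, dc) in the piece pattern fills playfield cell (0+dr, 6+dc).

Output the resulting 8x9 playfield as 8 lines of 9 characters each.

Fill (0+0,6+1) = (0,7)
Fill (0+0,6+2) = (0,8)
Fill (0+1,6+0) = (1,6)
Fill (0+1,6+1) = (1,7)

Answer: .......##
....#.##.
#........
.#..#...#
#...#..#.
#........
#.#...#.#
##.#..#.#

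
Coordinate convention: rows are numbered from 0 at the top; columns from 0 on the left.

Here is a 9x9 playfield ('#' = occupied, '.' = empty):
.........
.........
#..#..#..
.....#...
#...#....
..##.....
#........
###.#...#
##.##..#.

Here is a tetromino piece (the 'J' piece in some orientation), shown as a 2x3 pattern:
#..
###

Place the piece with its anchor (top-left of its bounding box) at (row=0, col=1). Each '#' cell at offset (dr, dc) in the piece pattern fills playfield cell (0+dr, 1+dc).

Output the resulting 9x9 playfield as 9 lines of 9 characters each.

Answer: .#.......
.###.....
#..#..#..
.....#...
#...#....
..##.....
#........
###.#...#
##.##..#.

Derivation:
Fill (0+0,1+0) = (0,1)
Fill (0+1,1+0) = (1,1)
Fill (0+1,1+1) = (1,2)
Fill (0+1,1+2) = (1,3)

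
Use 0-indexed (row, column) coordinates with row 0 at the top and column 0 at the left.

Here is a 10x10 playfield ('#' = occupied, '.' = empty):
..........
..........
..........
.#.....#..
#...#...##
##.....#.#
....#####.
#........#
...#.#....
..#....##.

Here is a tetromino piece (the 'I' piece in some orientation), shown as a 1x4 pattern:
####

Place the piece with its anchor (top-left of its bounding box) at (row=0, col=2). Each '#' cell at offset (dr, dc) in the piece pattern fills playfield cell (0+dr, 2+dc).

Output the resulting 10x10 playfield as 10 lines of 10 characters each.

Answer: ..####....
..........
..........
.#.....#..
#...#...##
##.....#.#
....#####.
#........#
...#.#....
..#....##.

Derivation:
Fill (0+0,2+0) = (0,2)
Fill (0+0,2+1) = (0,3)
Fill (0+0,2+2) = (0,4)
Fill (0+0,2+3) = (0,5)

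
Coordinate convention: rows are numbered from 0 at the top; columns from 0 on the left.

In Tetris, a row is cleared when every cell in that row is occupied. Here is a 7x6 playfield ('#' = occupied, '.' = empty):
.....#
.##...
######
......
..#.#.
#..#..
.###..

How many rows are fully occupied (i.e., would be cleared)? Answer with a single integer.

Check each row:
  row 0: 5 empty cells -> not full
  row 1: 4 empty cells -> not full
  row 2: 0 empty cells -> FULL (clear)
  row 3: 6 empty cells -> not full
  row 4: 4 empty cells -> not full
  row 5: 4 empty cells -> not full
  row 6: 3 empty cells -> not full
Total rows cleared: 1

Answer: 1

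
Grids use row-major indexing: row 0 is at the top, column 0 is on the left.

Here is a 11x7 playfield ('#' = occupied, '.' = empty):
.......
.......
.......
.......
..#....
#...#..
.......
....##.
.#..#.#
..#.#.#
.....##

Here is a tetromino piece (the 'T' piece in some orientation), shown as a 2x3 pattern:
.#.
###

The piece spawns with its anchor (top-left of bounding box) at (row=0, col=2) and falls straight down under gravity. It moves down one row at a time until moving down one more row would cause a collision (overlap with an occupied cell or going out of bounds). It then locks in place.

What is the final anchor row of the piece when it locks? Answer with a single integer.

Spawn at (row=0, col=2). Try each row:
  row 0: fits
  row 1: fits
  row 2: fits
  row 3: blocked -> lock at row 2

Answer: 2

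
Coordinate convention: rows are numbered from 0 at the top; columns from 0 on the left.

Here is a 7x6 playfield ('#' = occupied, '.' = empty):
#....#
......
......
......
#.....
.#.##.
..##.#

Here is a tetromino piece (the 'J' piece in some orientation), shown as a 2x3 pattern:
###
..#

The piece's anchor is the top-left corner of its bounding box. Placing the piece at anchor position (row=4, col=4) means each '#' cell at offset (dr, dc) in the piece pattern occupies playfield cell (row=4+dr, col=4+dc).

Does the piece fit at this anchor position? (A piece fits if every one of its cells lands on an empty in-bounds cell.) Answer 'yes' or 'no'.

Answer: no

Derivation:
Check each piece cell at anchor (4, 4):
  offset (0,0) -> (4,4): empty -> OK
  offset (0,1) -> (4,5): empty -> OK
  offset (0,2) -> (4,6): out of bounds -> FAIL
  offset (1,2) -> (5,6): out of bounds -> FAIL
All cells valid: no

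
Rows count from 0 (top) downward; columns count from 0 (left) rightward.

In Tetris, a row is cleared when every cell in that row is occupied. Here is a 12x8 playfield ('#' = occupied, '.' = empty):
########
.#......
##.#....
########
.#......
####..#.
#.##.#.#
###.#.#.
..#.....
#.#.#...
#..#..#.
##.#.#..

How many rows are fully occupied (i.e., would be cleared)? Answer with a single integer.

Answer: 2

Derivation:
Check each row:
  row 0: 0 empty cells -> FULL (clear)
  row 1: 7 empty cells -> not full
  row 2: 5 empty cells -> not full
  row 3: 0 empty cells -> FULL (clear)
  row 4: 7 empty cells -> not full
  row 5: 3 empty cells -> not full
  row 6: 3 empty cells -> not full
  row 7: 3 empty cells -> not full
  row 8: 7 empty cells -> not full
  row 9: 5 empty cells -> not full
  row 10: 5 empty cells -> not full
  row 11: 4 empty cells -> not full
Total rows cleared: 2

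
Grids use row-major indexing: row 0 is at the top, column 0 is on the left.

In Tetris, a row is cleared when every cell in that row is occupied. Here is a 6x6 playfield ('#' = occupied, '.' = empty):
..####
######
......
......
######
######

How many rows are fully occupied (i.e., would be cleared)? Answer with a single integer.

Answer: 3

Derivation:
Check each row:
  row 0: 2 empty cells -> not full
  row 1: 0 empty cells -> FULL (clear)
  row 2: 6 empty cells -> not full
  row 3: 6 empty cells -> not full
  row 4: 0 empty cells -> FULL (clear)
  row 5: 0 empty cells -> FULL (clear)
Total rows cleared: 3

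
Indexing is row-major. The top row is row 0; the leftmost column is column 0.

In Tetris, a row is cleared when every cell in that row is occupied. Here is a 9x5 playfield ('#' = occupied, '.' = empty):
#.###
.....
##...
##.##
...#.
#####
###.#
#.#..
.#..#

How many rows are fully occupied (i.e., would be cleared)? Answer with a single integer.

Check each row:
  row 0: 1 empty cell -> not full
  row 1: 5 empty cells -> not full
  row 2: 3 empty cells -> not full
  row 3: 1 empty cell -> not full
  row 4: 4 empty cells -> not full
  row 5: 0 empty cells -> FULL (clear)
  row 6: 1 empty cell -> not full
  row 7: 3 empty cells -> not full
  row 8: 3 empty cells -> not full
Total rows cleared: 1

Answer: 1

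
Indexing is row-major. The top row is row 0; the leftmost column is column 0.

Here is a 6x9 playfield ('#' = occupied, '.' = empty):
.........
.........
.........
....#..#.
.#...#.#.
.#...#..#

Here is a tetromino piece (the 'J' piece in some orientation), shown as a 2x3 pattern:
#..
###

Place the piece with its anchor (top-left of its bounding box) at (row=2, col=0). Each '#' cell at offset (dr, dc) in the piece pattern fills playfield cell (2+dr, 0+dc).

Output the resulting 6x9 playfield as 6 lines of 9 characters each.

Fill (2+0,0+0) = (2,0)
Fill (2+1,0+0) = (3,0)
Fill (2+1,0+1) = (3,1)
Fill (2+1,0+2) = (3,2)

Answer: .........
.........
#........
###.#..#.
.#...#.#.
.#...#..#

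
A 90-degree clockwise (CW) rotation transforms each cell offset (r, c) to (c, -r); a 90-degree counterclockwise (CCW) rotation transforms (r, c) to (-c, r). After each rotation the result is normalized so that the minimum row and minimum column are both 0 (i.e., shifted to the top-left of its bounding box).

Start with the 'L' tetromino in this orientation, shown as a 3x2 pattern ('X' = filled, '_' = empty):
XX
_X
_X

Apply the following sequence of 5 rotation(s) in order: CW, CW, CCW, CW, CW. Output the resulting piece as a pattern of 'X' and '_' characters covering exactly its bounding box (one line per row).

Start:
XX
_X
_X
After rotation 1 (CW):
__X
XXX
After rotation 2 (CW):
X_
X_
XX
After rotation 3 (CCW):
__X
XXX
After rotation 4 (CW):
X_
X_
XX
After rotation 5 (CW):
XXX
X__

Answer: XXX
X__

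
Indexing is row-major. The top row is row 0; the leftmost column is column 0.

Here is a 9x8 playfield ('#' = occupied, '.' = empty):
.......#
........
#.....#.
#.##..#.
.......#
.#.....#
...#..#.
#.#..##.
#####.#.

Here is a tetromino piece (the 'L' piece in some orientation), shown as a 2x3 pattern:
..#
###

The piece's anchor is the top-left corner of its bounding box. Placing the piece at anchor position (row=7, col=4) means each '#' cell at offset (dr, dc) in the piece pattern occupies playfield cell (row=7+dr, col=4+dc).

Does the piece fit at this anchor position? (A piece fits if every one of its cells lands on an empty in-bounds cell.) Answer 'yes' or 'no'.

Answer: no

Derivation:
Check each piece cell at anchor (7, 4):
  offset (0,2) -> (7,6): occupied ('#') -> FAIL
  offset (1,0) -> (8,4): occupied ('#') -> FAIL
  offset (1,1) -> (8,5): empty -> OK
  offset (1,2) -> (8,6): occupied ('#') -> FAIL
All cells valid: no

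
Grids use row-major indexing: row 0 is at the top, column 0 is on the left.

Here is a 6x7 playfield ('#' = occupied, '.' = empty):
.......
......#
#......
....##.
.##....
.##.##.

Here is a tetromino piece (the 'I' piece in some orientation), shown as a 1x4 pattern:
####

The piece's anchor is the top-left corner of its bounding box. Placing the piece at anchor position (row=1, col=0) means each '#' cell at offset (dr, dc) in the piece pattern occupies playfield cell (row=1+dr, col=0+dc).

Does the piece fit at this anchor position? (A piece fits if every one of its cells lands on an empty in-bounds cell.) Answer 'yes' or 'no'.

Check each piece cell at anchor (1, 0):
  offset (0,0) -> (1,0): empty -> OK
  offset (0,1) -> (1,1): empty -> OK
  offset (0,2) -> (1,2): empty -> OK
  offset (0,3) -> (1,3): empty -> OK
All cells valid: yes

Answer: yes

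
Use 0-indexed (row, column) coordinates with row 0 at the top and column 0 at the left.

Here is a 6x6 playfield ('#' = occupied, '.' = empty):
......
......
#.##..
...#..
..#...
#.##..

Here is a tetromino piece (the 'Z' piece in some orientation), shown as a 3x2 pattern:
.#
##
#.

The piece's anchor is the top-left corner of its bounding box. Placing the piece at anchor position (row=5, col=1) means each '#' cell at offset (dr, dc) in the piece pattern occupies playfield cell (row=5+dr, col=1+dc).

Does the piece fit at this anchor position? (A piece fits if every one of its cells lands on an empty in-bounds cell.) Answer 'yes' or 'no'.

Answer: no

Derivation:
Check each piece cell at anchor (5, 1):
  offset (0,1) -> (5,2): occupied ('#') -> FAIL
  offset (1,0) -> (6,1): out of bounds -> FAIL
  offset (1,1) -> (6,2): out of bounds -> FAIL
  offset (2,0) -> (7,1): out of bounds -> FAIL
All cells valid: no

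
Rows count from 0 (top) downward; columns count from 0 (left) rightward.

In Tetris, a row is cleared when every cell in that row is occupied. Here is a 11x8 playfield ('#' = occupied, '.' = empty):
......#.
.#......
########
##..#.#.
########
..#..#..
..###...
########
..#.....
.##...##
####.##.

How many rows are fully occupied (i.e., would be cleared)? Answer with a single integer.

Answer: 3

Derivation:
Check each row:
  row 0: 7 empty cells -> not full
  row 1: 7 empty cells -> not full
  row 2: 0 empty cells -> FULL (clear)
  row 3: 4 empty cells -> not full
  row 4: 0 empty cells -> FULL (clear)
  row 5: 6 empty cells -> not full
  row 6: 5 empty cells -> not full
  row 7: 0 empty cells -> FULL (clear)
  row 8: 7 empty cells -> not full
  row 9: 4 empty cells -> not full
  row 10: 2 empty cells -> not full
Total rows cleared: 3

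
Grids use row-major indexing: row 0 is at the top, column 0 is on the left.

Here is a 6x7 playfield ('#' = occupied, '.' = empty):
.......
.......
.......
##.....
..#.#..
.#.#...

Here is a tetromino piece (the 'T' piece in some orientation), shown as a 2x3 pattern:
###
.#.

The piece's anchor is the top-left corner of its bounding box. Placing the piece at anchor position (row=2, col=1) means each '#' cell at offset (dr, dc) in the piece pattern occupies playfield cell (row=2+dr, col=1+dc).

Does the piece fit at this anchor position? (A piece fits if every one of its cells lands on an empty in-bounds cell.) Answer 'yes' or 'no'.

Check each piece cell at anchor (2, 1):
  offset (0,0) -> (2,1): empty -> OK
  offset (0,1) -> (2,2): empty -> OK
  offset (0,2) -> (2,3): empty -> OK
  offset (1,1) -> (3,2): empty -> OK
All cells valid: yes

Answer: yes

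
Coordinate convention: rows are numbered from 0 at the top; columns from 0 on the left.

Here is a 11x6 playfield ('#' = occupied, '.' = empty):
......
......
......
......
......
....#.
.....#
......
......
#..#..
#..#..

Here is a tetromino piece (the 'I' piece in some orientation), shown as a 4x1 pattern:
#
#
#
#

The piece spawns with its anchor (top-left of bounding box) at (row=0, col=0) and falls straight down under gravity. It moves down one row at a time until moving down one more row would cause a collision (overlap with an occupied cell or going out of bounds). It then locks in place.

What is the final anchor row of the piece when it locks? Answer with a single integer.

Answer: 5

Derivation:
Spawn at (row=0, col=0). Try each row:
  row 0: fits
  row 1: fits
  row 2: fits
  row 3: fits
  row 4: fits
  row 5: fits
  row 6: blocked -> lock at row 5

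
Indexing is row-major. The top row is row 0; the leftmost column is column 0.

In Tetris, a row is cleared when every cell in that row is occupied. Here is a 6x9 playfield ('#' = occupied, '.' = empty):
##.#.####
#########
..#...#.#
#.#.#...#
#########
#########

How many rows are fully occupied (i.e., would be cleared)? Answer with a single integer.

Check each row:
  row 0: 2 empty cells -> not full
  row 1: 0 empty cells -> FULL (clear)
  row 2: 6 empty cells -> not full
  row 3: 5 empty cells -> not full
  row 4: 0 empty cells -> FULL (clear)
  row 5: 0 empty cells -> FULL (clear)
Total rows cleared: 3

Answer: 3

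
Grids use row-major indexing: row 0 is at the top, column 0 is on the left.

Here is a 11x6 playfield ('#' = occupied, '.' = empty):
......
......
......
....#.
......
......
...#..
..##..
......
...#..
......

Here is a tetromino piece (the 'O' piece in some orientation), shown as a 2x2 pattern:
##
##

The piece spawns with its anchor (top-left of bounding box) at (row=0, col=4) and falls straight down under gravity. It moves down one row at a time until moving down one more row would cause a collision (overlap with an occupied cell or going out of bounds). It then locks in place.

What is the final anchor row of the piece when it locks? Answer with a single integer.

Answer: 1

Derivation:
Spawn at (row=0, col=4). Try each row:
  row 0: fits
  row 1: fits
  row 2: blocked -> lock at row 1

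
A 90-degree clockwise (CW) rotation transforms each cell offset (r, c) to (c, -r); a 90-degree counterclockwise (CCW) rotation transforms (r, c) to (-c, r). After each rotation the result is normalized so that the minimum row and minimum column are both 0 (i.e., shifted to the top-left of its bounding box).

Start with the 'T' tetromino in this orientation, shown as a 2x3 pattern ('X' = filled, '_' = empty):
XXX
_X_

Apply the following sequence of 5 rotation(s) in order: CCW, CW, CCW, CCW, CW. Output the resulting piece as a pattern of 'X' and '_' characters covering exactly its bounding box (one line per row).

Start:
XXX
_X_
After rotation 1 (CCW):
X_
XX
X_
After rotation 2 (CW):
XXX
_X_
After rotation 3 (CCW):
X_
XX
X_
After rotation 4 (CCW):
_X_
XXX
After rotation 5 (CW):
X_
XX
X_

Answer: X_
XX
X_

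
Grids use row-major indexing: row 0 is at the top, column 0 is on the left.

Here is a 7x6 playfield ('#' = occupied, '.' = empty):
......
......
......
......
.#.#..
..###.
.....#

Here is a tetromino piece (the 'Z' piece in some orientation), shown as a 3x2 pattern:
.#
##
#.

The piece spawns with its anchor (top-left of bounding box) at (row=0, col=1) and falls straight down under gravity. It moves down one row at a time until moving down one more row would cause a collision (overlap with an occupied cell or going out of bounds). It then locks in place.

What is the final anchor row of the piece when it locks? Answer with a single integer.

Answer: 1

Derivation:
Spawn at (row=0, col=1). Try each row:
  row 0: fits
  row 1: fits
  row 2: blocked -> lock at row 1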